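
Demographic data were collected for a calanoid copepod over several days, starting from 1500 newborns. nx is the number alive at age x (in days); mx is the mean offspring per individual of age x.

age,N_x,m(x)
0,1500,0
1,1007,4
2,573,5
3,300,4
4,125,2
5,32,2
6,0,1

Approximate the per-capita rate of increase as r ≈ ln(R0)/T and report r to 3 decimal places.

lx = nx/n0 = nx/1500: 1, 0.67133…, 0.382, 0.2, 0.08333…, 0.02133…, 0
R0 = Σ lx·mx = 0 + 2.68533… + 1.91 + 0.8 + 0.16667… + 0.04267… + 0 = 5.604667…
Σ x·lx·mx = 9.785333…; T = 9.785333…/5.604667… = 1.74593…
r ≈ ln(R0)/T = ln(5.604667…)/1.74593… = 0.98721… → 0.987

0.987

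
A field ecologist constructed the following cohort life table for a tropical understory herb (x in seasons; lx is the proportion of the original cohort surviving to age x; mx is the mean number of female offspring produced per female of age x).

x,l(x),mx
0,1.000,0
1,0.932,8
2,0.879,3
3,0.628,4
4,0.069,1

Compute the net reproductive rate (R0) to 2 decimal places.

12.67

lx·mx by age: 0, 7.456, 2.637, 2.512, 0.069
R0 = Σ lx·mx = 12.674 → 12.67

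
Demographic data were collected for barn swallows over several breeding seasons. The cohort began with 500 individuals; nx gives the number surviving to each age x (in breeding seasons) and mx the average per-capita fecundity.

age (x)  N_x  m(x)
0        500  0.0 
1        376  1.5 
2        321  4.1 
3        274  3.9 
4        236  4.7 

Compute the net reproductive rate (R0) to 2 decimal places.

lx = nx/n0 = nx/500: 1, 0.752, 0.642, 0.548, 0.472
lx·mx by age: 0, 1.128, 2.6322, 2.1372, 2.2184
R0 = Σ lx·mx = 8.1158 → 8.12

8.12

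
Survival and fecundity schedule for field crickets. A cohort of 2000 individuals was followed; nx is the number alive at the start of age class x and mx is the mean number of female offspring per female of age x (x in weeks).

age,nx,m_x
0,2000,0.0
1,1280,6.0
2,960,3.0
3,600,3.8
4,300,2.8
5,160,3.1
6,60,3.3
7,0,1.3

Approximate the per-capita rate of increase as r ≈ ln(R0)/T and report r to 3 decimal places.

1.038

lx = nx/n0 = nx/2000: 1, 0.64, 0.48, 0.3, 0.15, 0.08, 0.03, 0
R0 = Σ lx·mx = 0 + 3.84 + 1.44 + 1.14 + 0.42 + 0.248 + 0.099 + 0 = 7.187
Σ x·lx·mx = 13.654; T = 13.654/7.187 = 1.89982…
r ≈ ln(R0)/T = ln(7.187)/1.89982… = 1.03814… → 1.038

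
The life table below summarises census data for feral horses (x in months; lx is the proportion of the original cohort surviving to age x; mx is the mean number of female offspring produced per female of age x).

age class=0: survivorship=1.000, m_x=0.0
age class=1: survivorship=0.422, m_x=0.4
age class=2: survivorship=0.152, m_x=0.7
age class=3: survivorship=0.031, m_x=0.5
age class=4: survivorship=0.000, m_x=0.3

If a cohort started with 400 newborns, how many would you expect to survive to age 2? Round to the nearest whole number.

Expected survivors = N0 · l_2 = 400 × 0.152 = 60.8 → 61

61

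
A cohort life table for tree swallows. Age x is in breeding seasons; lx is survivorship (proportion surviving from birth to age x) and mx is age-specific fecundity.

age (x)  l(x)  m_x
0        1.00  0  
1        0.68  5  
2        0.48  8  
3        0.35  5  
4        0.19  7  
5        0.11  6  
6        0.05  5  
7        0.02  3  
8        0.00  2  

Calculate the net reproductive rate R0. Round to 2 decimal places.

11.29

lx·mx by age: 0, 3.4, 3.84, 1.75, 1.33, 0.66, 0.25, 0.06, 0
R0 = Σ lx·mx = 11.29 → 11.29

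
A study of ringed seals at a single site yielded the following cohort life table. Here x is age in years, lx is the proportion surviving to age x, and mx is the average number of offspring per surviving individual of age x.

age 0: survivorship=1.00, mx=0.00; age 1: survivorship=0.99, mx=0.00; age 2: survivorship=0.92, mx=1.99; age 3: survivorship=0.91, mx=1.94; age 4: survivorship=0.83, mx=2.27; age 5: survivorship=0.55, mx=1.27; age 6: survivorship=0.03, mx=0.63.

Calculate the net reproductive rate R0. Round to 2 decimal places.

lx·mx by age: 0, 0, 1.8308, 1.7654, 1.8841, 0.6985, 0.0189
R0 = Σ lx·mx = 6.1977 → 6.20

6.20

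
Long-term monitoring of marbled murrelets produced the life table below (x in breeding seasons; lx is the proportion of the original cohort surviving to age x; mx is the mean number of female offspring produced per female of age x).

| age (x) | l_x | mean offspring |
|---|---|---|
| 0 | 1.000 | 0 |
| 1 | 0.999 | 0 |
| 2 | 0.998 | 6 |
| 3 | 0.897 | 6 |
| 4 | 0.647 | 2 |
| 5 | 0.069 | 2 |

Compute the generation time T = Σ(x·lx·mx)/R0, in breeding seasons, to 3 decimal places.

lx·mx: 0, 0, 5.988, 5.382, 1.294, 0.138 → R0 = 12.802
x·lx·mx: 0, 0, 11.976, 16.146, 5.176, 0.69 → Σ = 33.988
T = 33.988 / 12.802 = 2.654898… → 2.655

2.655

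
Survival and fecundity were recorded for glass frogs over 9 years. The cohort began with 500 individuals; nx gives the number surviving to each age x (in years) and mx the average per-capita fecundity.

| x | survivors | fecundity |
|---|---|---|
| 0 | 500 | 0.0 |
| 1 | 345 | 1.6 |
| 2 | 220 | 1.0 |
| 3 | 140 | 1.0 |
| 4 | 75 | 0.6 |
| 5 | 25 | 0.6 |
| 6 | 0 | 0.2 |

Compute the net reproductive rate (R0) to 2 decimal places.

lx = nx/n0 = nx/500: 1, 0.69, 0.44, 0.28, 0.15, 0.05, 0
lx·mx by age: 0, 1.104, 0.44, 0.28, 0.09, 0.03, 0
R0 = Σ lx·mx = 1.944 → 1.94

1.94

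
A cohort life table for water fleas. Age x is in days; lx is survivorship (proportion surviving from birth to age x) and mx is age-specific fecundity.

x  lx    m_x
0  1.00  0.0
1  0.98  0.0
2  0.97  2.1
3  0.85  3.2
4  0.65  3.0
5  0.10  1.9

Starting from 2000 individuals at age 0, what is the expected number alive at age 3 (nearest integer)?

1700

Expected survivors = N0 · l_3 = 2000 × 0.85 = 1700 → 1700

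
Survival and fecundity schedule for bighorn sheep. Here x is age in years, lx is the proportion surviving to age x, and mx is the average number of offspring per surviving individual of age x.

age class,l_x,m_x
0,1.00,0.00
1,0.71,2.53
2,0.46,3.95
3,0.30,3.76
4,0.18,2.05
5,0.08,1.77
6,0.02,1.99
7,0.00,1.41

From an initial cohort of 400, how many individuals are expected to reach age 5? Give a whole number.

32

Expected survivors = N0 · l_5 = 400 × 0.08 = 32 → 32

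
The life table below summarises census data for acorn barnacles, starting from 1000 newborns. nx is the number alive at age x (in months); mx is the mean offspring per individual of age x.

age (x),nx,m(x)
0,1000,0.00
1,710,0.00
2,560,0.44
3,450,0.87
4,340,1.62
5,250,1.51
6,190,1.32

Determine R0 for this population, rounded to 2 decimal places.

1.82

lx = nx/n0 = nx/1000: 1, 0.71, 0.56, 0.45, 0.34, 0.25, 0.19
lx·mx by age: 0, 0, 0.2464, 0.3915, 0.5508, 0.3775, 0.2508
R0 = Σ lx·mx = 1.817 → 1.82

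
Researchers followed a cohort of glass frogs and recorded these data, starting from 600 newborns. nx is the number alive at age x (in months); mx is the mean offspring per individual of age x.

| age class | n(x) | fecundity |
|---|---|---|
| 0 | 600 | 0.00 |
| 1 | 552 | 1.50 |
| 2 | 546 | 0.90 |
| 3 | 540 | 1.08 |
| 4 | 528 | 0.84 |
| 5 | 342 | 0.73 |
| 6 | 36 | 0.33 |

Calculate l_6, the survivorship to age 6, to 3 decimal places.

l_6 = n_6/n_0 = 36/600 = 0.06 → 0.060

0.060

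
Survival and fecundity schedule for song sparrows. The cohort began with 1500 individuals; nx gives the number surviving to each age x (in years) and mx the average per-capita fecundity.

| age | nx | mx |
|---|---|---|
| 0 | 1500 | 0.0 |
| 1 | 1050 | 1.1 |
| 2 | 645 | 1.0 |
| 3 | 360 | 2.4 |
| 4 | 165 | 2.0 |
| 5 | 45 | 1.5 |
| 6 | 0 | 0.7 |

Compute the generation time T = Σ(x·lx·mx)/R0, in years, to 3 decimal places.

2.187

lx = nx/n0 = nx/1500: 1, 0.7, 0.43, 0.24, 0.11, 0.03, 0
lx·mx: 0, 0.77, 0.43, 0.576, 0.22, 0.045, 0 → R0 = 2.041
x·lx·mx: 0, 0.77, 0.86, 1.728, 0.88, 0.225, 0 → Σ = 4.463
T = 4.463 / 2.041 = 2.186673… → 2.187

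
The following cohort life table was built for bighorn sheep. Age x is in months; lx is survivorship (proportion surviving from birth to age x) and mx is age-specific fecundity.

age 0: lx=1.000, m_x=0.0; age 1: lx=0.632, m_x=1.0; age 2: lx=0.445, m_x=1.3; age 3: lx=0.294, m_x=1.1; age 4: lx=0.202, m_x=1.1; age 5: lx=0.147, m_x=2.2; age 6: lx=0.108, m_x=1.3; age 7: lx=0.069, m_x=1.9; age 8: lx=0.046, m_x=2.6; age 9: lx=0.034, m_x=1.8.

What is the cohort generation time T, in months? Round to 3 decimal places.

3.370

lx·mx: 0, 0.632, 0.5785, 0.3234, 0.2222, 0.3234, 0.1404, 0.1311, 0.1196, 0.0612 → R0 = 2.5318
x·lx·mx: 0, 0.632, 1.157, 0.9702, 0.8888, 1.617, 0.8424, 0.9177, 0.9568, 0.5508 → Σ = 8.5327
T = 8.5327 / 2.5318 = 3.370211… → 3.370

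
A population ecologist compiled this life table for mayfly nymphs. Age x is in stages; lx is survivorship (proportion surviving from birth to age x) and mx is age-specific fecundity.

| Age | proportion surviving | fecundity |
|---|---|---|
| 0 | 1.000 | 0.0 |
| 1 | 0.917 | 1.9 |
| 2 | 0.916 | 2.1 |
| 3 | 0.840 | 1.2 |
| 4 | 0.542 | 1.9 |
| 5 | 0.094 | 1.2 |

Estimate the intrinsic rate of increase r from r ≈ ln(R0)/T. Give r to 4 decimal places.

0.7702

R0 = Σ lx·mx = 0 + 1.7423 + 1.9236 + 1.008 + 1.0298 + 0.1128 = 5.8165
Σ x·lx·mx = 13.2967; T = 13.2967/5.8165 = 2.28603…
r ≈ ln(R0)/T = ln(5.8165)/2.28603… = 0.770199… → 0.7702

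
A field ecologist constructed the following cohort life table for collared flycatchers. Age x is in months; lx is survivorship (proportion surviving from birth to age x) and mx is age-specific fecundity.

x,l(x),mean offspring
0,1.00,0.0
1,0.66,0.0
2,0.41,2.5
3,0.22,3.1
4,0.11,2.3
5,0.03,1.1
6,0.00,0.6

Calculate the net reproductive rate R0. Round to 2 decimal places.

1.99

lx·mx by age: 0, 0, 1.025, 0.682, 0.253, 0.033, 0
R0 = Σ lx·mx = 1.993 → 1.99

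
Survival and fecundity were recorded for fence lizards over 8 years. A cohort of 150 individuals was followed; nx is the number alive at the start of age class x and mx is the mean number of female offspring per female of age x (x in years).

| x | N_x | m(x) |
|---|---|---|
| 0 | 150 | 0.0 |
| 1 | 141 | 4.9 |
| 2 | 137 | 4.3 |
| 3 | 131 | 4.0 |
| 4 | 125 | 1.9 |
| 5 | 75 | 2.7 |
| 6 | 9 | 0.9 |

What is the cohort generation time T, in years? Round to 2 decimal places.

2.42

lx = nx/n0 = nx/150: 1, 0.94, 0.91333…, 0.87333…, 0.83333…, 0.5, 0.06
lx·mx: 0, 4.606, 3.927333…, 3.493333…, 1.583333…, 1.35, 0.054 → R0 = 15.014…
x·lx·mx: 0, 4.606, 7.854667…, 10.48…, 6.333333…, 6.75, 0.324 → Σ = 36.348…
T = 36.348… / 15.014… = 2.42094… → 2.42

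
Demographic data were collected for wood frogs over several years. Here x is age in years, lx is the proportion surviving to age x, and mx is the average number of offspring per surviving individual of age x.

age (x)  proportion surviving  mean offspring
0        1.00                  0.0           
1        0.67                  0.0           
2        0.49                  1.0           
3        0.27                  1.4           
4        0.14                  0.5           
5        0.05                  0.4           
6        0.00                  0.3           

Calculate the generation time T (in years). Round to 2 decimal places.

2.60

lx·mx: 0, 0, 0.49, 0.378, 0.07, 0.02, 0 → R0 = 0.958
x·lx·mx: 0, 0, 0.98, 1.134, 0.28, 0.1, 0 → Σ = 2.494
T = 2.494 / 0.958 = 2.60334… → 2.60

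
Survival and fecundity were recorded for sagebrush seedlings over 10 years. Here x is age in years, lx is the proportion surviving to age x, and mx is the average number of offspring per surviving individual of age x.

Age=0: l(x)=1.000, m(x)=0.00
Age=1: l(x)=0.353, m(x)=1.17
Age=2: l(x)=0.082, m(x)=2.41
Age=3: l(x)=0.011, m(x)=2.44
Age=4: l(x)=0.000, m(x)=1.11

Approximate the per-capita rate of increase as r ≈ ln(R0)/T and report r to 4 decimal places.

-0.3229

R0 = Σ lx·mx = 0 + 0.41301 + 0.19762 + 0.02684 + 0 = 0.63747
Σ x·lx·mx = 0.88877; T = 0.88877/0.63747 = 1.39421…
r ≈ ln(R0)/T = ln(0.63747)/1.39421… = -0.32294… → -0.3229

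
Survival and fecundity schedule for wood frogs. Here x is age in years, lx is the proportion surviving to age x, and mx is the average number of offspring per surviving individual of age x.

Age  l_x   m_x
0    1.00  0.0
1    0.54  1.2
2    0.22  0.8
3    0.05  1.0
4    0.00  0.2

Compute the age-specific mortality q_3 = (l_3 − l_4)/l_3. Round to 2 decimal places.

1.00

q_3 = (l_3 − l_4) / l_3 = (0.05 − 0) / 0.05
     = 0.05 / 0.05 = 1 → 1.00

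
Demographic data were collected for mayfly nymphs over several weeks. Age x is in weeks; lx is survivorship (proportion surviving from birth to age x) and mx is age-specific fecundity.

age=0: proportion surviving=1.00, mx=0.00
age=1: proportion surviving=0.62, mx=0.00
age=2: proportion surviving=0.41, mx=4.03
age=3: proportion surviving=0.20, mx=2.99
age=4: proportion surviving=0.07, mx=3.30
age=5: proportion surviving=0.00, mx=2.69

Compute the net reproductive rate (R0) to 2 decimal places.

2.48

lx·mx by age: 0, 0, 1.6523, 0.598, 0.231, 0
R0 = Σ lx·mx = 2.4813 → 2.48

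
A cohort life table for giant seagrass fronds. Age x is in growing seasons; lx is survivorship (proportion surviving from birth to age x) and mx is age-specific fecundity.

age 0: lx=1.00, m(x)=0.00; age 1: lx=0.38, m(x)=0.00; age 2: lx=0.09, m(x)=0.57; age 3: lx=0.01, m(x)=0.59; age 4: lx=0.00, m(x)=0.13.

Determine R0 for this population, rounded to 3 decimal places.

lx·mx by age: 0, 0, 0.0513, 0.0059, 0
R0 = Σ lx·mx = 0.0572 → 0.057

0.057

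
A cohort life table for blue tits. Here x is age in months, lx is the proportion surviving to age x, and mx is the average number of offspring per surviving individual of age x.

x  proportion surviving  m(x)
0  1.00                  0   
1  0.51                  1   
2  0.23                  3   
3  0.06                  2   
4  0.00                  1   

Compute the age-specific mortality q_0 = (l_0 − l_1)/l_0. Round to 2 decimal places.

q_0 = (l_0 − l_1) / l_0 = (1 − 0.51) / 1
     = 0.49 / 1 = 0.49 → 0.49

0.49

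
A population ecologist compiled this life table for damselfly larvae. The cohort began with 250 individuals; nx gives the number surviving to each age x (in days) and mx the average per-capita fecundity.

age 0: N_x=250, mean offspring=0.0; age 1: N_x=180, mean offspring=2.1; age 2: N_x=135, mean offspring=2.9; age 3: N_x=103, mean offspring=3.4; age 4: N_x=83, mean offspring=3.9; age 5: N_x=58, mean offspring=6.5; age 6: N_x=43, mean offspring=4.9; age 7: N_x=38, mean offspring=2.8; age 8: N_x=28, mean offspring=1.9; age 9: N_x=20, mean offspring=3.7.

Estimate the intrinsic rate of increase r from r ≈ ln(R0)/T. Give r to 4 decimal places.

lx = nx/n0 = nx/250: 1, 0.72, 0.54, 0.412, 0.332, 0.232, 0.172, 0.152, 0.112, 0.08
R0 = Σ lx·mx = 0 + 1.512 + 1.566 + 1.4008 + 1.2948 + 1.508 + 0.8428 + 0.4256 + 0.2128 + 0.296 = 9.0588
Σ x·lx·mx = 33.968; T = 33.968/9.0588 = 3.74972…
r ≈ ln(R0)/T = ln(9.0588)/3.74972… = 0.587706… → 0.5877

0.5877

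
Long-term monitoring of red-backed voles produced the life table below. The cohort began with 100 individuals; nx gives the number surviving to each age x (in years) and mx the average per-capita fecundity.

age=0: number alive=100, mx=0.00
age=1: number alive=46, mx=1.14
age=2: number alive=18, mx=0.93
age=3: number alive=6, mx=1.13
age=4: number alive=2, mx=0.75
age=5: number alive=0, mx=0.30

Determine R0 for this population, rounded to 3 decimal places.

lx = nx/n0 = nx/100: 1, 0.46, 0.18, 0.06, 0.02, 0
lx·mx by age: 0, 0.5244, 0.1674, 0.0678, 0.015, 0
R0 = Σ lx·mx = 0.7746 → 0.775

0.775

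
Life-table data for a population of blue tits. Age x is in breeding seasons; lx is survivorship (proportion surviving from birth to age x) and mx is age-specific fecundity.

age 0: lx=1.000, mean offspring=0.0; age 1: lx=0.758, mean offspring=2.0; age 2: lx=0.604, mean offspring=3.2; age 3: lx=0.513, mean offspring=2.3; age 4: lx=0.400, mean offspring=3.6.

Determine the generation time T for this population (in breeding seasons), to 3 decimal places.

lx·mx: 0, 1.516, 1.9328, 1.1799, 1.44 → R0 = 6.0687
x·lx·mx: 0, 1.516, 3.8656, 3.5397, 5.76 → Σ = 14.6813
T = 14.6813 / 6.0687 = 2.419184… → 2.419

2.419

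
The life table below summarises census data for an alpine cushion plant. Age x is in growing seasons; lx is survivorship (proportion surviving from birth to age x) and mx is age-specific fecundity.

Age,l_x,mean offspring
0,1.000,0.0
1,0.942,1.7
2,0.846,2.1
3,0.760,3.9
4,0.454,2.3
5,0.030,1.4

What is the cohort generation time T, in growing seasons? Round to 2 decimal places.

2.48

lx·mx: 0, 1.6014, 1.7766, 2.964, 1.0442, 0.042 → R0 = 7.4282
x·lx·mx: 0, 1.6014, 3.5532, 8.892, 4.1768, 0.21 → Σ = 18.4334
T = 18.4334 / 7.4282 = 2.481543… → 2.48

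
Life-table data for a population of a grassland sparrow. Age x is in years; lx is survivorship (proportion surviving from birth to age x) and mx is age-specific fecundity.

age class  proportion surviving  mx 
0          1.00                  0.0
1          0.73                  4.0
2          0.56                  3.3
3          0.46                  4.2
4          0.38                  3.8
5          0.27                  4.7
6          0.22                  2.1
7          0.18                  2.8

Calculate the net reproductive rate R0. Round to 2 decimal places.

10.38

lx·mx by age: 0, 2.92, 1.848, 1.932, 1.444, 1.269, 0.462, 0.504
R0 = Σ lx·mx = 10.379 → 10.38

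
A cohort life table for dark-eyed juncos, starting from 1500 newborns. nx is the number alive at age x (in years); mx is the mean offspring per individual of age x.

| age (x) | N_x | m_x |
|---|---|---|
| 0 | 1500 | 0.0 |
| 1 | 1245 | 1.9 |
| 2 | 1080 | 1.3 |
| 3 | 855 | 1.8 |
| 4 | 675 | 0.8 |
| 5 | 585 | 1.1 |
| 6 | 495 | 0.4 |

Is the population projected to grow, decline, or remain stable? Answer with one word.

growing

lx = nx/n0 = nx/1500: 1, 0.83, 0.72, 0.57, 0.45, 0.39, 0.33
R0 = Σ lx·mx = 0 + 1.577 + 0.936 + 1.026 + 0.36 + 0.429 + 0.132 = 4.46
R0 > 1, so the population is growing.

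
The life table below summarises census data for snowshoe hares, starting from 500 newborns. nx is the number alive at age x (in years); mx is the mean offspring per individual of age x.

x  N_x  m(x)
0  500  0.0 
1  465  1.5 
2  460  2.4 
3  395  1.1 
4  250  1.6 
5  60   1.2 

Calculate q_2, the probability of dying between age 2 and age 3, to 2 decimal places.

lx = nx/n0 = nx/500: 1, 0.93, 0.92, 0.79, 0.5, 0.12
q_2 = (l_2 − l_3) / l_2 = (0.92 − 0.79) / 0.92
     = 0.13 / 0.92 = 0.141304… → 0.14

0.14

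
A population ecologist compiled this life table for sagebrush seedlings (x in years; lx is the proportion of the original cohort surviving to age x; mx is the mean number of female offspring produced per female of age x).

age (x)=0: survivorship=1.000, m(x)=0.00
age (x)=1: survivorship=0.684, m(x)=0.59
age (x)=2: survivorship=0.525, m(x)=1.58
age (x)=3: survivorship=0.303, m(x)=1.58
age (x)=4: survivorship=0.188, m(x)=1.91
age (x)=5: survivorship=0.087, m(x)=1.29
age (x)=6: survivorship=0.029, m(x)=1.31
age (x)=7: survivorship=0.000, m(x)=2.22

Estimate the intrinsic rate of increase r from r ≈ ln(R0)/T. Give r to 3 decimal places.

0.310

R0 = Σ lx·mx = 0 + 0.40356 + 0.8295 + 0.47874 + 0.35908 + 0.11223 + 0.03799 + 0 = 2.2211
Σ x·lx·mx = 5.72419; T = 5.72419/2.2211 = 2.57719…
r ≈ ln(R0)/T = ln(2.2211)/2.57719… = 0.30964… → 0.310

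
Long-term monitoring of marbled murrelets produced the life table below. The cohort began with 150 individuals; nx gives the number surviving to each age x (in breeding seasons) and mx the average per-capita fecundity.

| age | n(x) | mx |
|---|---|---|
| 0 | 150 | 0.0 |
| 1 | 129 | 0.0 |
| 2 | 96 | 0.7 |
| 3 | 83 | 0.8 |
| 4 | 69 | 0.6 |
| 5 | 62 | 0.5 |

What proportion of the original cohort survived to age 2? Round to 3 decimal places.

0.640

l_2 = n_2/n_0 = 96/150 = 0.64 → 0.640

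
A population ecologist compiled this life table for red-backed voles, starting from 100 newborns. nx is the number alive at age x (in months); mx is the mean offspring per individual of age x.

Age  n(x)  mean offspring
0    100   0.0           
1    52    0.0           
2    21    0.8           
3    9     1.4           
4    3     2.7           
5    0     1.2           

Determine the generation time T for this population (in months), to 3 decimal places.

lx = nx/n0 = nx/100: 1, 0.52, 0.21, 0.09, 0.03, 0
lx·mx: 0, 0, 0.168, 0.126, 0.081, 0 → R0 = 0.375
x·lx·mx: 0, 0, 0.336, 0.378, 0.324, 0 → Σ = 1.038
T = 1.038 / 0.375 = 2.768 → 2.768

2.768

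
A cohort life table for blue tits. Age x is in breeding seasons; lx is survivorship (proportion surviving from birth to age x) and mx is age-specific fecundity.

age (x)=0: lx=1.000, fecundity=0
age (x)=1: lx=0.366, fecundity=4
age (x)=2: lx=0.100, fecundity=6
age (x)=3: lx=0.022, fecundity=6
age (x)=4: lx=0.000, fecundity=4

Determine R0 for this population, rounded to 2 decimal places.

lx·mx by age: 0, 1.464, 0.6, 0.132, 0
R0 = Σ lx·mx = 2.196 → 2.20

2.20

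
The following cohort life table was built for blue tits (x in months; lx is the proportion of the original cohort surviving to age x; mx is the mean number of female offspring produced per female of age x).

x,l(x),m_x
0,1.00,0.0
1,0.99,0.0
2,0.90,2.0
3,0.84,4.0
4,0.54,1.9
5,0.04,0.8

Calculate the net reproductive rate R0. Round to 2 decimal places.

6.22

lx·mx by age: 0, 0, 1.8, 3.36, 1.026, 0.032
R0 = Σ lx·mx = 6.218 → 6.22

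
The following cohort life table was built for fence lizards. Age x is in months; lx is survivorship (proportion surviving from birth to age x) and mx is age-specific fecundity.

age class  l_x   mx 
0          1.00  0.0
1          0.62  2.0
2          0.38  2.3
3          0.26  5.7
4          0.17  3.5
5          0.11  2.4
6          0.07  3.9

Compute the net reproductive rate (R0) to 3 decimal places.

4.728

lx·mx by age: 0, 1.24, 0.874, 1.482, 0.595, 0.264, 0.273
R0 = Σ lx·mx = 4.728 → 4.728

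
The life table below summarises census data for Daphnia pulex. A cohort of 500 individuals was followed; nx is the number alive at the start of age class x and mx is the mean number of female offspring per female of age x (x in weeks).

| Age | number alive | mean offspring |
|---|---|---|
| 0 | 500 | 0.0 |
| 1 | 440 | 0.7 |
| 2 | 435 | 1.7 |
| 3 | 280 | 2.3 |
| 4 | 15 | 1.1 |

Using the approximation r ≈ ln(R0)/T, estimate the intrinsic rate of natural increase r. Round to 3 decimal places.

0.554

lx = nx/n0 = nx/500: 1, 0.88, 0.87, 0.56, 0.03
R0 = Σ lx·mx = 0 + 0.616 + 1.479 + 1.288 + 0.033 = 3.416
Σ x·lx·mx = 7.57; T = 7.57/3.416 = 2.21604…
r ≈ ln(R0)/T = ln(3.416)/2.21604… = 0.55435… → 0.554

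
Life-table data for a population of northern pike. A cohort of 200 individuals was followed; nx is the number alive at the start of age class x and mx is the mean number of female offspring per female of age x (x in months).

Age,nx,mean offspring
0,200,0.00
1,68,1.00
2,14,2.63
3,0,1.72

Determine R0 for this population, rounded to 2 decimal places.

0.52

lx = nx/n0 = nx/200: 1, 0.34, 0.07, 0
lx·mx by age: 0, 0.34, 0.1841, 0
R0 = Σ lx·mx = 0.5241 → 0.52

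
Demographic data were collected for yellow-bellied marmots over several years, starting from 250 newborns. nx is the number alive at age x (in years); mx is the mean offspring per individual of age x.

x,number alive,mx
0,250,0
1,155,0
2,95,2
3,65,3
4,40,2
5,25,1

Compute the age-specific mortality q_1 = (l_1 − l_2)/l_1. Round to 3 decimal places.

0.387

lx = nx/n0 = nx/250: 1, 0.62, 0.38, 0.26, 0.16, 0.1
q_1 = (l_1 − l_2) / l_1 = (0.62 − 0.38) / 0.62
     = 0.24 / 0.62 = 0.387097… → 0.387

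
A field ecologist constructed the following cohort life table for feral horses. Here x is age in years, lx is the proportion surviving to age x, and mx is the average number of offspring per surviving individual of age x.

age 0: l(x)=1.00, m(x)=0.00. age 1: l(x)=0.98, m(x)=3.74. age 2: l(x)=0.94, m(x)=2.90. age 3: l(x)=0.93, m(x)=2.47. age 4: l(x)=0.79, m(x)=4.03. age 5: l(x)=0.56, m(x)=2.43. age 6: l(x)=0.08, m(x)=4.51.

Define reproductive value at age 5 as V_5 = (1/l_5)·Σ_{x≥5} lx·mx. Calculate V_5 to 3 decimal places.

lx·mx for x ≥ 5: 1.3608, 0.3608 → sum = 1.7216
V_5 = 1.7216 / l_5 = 1.7216 / 0.56 = 3.074286… → 3.074

3.074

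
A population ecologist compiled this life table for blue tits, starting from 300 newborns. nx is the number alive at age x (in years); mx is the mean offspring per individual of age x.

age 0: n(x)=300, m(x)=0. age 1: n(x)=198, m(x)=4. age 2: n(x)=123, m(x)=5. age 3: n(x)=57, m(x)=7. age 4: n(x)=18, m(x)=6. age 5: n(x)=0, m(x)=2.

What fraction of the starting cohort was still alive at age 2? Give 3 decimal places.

0.410

l_2 = n_2/n_0 = 123/300 = 0.41 → 0.410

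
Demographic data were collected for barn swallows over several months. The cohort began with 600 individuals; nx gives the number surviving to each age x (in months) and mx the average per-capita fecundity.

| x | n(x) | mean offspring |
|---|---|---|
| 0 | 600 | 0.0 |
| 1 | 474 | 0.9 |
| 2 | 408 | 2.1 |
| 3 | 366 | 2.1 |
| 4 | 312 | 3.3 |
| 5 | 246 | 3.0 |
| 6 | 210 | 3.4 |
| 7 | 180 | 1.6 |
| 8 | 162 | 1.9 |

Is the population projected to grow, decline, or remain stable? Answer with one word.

lx = nx/n0 = nx/600: 1, 0.79, 0.68, 0.61, 0.52, 0.41, 0.35, 0.3, 0.27
R0 = Σ lx·mx = 0 + 0.711 + 1.428 + 1.281 + 1.716 + 1.23 + 1.19 + 0.48 + 0.513 = 8.549
R0 > 1, so the population is growing.

growing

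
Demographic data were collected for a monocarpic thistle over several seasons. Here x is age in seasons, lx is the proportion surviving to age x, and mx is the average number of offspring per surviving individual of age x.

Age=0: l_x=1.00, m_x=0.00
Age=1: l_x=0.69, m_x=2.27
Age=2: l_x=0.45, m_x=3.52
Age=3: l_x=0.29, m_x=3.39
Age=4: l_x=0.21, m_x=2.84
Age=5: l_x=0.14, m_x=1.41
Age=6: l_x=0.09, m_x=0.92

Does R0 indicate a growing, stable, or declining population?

R0 = Σ lx·mx = 0 + 1.5663 + 1.584 + 0.9831 + 0.5964 + 0.1974 + 0.0828 = 5.01
R0 > 1, so the population is growing.

growing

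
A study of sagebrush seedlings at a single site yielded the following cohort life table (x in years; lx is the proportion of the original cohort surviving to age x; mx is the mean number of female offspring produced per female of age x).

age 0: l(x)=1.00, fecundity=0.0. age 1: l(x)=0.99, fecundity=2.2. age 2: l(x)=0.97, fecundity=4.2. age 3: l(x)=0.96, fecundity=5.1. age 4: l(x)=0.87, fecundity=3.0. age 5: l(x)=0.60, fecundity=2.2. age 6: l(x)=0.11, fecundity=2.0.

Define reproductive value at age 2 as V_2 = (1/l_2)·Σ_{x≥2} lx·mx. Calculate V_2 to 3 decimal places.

lx·mx for x ≥ 2: 4.074, 4.896, 2.61, 1.32, 0.22 → sum = 13.12
V_2 = 13.12 / l_2 = 13.12 / 0.97 = 13.525773… → 13.526

13.526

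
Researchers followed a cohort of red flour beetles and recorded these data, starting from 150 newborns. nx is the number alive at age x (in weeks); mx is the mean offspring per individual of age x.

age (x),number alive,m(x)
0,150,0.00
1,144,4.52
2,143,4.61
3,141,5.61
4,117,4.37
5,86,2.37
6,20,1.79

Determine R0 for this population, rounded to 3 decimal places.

lx = nx/n0 = nx/150: 1, 0.96, 0.95333…, 0.94, 0.78, 0.57333…, 0.13333…
lx·mx by age: 0, 4.3392, 4.394867…, 5.2734, 3.4086, 1.3588…, 0.238667…
R0 = Σ lx·mx = 19.013533… → 19.014

19.014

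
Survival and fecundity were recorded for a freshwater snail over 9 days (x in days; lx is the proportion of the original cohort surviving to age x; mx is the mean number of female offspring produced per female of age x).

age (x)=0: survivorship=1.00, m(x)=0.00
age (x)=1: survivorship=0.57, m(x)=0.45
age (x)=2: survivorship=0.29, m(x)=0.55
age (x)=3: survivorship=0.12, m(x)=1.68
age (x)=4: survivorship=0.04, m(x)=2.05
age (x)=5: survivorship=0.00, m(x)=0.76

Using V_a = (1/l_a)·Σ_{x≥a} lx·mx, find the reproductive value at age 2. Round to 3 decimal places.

1.528

lx·mx for x ≥ 2: 0.1595, 0.2016, 0.082, 0 → sum = 0.4431
V_2 = 0.4431 / l_2 = 0.4431 / 0.29 = 1.527931… → 1.528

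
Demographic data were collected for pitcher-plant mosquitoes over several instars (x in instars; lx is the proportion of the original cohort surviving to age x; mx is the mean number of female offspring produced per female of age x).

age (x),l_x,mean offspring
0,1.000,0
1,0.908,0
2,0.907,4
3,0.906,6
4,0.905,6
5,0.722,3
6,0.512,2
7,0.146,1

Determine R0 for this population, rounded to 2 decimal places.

lx·mx by age: 0, 0, 3.628, 5.436, 5.43, 2.166, 1.024, 0.146
R0 = Σ lx·mx = 17.83 → 17.83

17.83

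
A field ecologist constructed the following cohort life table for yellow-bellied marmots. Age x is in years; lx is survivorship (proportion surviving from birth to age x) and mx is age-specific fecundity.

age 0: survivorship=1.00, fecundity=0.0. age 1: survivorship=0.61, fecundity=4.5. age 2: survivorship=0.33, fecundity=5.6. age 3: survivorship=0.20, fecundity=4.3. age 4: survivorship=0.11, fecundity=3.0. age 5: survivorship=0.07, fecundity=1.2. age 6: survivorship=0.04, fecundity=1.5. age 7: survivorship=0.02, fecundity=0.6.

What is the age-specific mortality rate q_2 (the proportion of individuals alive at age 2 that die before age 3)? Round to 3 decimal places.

q_2 = (l_2 − l_3) / l_2 = (0.33 − 0.2) / 0.33
     = 0.13 / 0.33 = 0.393939… → 0.394

0.394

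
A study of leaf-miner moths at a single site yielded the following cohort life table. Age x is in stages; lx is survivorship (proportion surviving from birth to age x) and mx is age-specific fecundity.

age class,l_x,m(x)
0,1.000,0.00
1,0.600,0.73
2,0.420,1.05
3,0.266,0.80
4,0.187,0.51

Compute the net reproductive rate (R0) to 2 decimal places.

1.19

lx·mx by age: 0, 0.438, 0.441, 0.2128, 0.09537
R0 = Σ lx·mx = 1.18717 → 1.19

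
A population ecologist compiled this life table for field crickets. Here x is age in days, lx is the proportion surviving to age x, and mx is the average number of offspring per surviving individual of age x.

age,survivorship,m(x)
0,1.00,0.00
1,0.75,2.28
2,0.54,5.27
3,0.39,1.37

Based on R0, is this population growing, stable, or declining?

growing

R0 = Σ lx·mx = 0 + 1.71 + 2.8458 + 0.5343 = 5.0901
R0 > 1, so the population is growing.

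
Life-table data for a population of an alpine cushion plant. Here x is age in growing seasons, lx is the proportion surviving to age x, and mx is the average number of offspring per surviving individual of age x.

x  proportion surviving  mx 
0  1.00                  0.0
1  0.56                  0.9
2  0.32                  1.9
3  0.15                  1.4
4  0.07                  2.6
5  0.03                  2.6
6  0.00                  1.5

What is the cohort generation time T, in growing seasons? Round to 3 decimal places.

2.192

lx·mx: 0, 0.504, 0.608, 0.21, 0.182, 0.078, 0 → R0 = 1.582
x·lx·mx: 0, 0.504, 1.216, 0.63, 0.728, 0.39, 0 → Σ = 3.468
T = 3.468 / 1.582 = 2.192162… → 2.192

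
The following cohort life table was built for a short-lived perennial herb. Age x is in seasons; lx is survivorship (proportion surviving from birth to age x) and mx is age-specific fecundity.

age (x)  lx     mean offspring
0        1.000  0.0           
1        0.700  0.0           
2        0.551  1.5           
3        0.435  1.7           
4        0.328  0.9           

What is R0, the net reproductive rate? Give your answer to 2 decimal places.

1.86

lx·mx by age: 0, 0, 0.8265, 0.7395, 0.2952
R0 = Σ lx·mx = 1.8612 → 1.86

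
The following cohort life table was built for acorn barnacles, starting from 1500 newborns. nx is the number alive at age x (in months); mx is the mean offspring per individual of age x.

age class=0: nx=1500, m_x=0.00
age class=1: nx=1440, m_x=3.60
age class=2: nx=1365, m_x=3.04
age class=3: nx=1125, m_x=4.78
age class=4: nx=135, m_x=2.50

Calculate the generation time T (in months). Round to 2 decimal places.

2.06

lx = nx/n0 = nx/1500: 1, 0.96, 0.91, 0.75, 0.09
lx·mx: 0, 3.456, 2.7664, 3.585, 0.225 → R0 = 10.0324
x·lx·mx: 0, 3.456, 5.5328, 10.755, 0.9 → Σ = 20.6438
T = 20.6438 / 10.0324 = 2.057713… → 2.06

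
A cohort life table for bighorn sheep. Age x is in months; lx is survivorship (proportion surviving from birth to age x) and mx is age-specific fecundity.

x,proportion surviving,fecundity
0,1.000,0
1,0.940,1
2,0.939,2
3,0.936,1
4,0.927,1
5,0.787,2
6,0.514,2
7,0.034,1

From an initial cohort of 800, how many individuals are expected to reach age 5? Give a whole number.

630

Expected survivors = N0 · l_5 = 800 × 0.787 = 629.6 → 630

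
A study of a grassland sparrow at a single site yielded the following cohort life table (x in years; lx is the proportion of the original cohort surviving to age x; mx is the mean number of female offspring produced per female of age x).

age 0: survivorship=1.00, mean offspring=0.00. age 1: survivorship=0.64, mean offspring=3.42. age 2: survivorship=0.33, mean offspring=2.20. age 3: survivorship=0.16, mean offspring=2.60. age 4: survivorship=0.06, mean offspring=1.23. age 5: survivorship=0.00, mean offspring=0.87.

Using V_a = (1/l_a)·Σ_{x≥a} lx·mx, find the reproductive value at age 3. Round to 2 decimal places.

lx·mx for x ≥ 3: 0.416, 0.0738, 0 → sum = 0.4898
V_3 = 0.4898 / l_3 = 0.4898 / 0.16 = 3.06125 → 3.06

3.06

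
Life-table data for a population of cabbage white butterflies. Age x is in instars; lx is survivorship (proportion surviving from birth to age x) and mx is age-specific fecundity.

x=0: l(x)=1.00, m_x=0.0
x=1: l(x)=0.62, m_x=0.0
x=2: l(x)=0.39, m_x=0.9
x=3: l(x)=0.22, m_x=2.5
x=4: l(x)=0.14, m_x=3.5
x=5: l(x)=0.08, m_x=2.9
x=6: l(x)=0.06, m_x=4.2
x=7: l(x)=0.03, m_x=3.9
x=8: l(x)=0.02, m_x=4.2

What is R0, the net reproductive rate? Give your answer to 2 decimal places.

2.08

lx·mx by age: 0, 0, 0.351, 0.55, 0.49, 0.232, 0.252, 0.117, 0.084
R0 = Σ lx·mx = 2.076 → 2.08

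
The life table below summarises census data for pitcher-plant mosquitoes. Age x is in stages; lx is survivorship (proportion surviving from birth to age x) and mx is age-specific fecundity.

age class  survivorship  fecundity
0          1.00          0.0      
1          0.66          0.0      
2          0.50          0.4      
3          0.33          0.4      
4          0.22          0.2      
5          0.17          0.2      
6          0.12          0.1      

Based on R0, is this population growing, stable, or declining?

declining

R0 = Σ lx·mx = 0 + 0 + 0.2 + 0.132 + 0.044 + 0.034 + 0.012 = 0.422
R0 < 1, so the population is declining.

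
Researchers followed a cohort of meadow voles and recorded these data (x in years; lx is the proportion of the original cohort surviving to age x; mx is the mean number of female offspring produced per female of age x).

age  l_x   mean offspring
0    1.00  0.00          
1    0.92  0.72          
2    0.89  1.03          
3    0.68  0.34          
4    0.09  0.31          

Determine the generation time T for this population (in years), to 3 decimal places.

lx·mx: 0, 0.6624, 0.9167, 0.2312, 0.0279 → R0 = 1.8382
x·lx·mx: 0, 0.6624, 1.8334, 0.6936, 0.1116 → Σ = 3.301
T = 3.301 / 1.8382 = 1.795778… → 1.796

1.796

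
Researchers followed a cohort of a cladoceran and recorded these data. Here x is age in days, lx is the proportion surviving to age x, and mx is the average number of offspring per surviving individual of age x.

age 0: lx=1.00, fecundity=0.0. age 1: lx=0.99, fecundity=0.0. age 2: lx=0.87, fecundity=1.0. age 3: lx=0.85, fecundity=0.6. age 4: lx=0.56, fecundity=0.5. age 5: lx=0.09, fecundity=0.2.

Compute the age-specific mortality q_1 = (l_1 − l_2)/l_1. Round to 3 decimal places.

0.121

q_1 = (l_1 − l_2) / l_1 = (0.99 − 0.87) / 0.99
     = 0.12 / 0.99 = 0.121212… → 0.121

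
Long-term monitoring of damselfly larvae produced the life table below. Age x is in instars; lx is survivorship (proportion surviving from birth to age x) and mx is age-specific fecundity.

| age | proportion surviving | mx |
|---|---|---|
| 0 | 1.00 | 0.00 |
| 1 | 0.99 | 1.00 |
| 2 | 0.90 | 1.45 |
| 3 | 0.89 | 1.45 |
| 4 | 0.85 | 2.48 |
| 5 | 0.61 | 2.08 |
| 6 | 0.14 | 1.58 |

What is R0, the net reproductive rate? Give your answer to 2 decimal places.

lx·mx by age: 0, 0.99, 1.305, 1.2905, 2.108, 1.2688, 0.2212
R0 = Σ lx·mx = 7.1835 → 7.18

7.18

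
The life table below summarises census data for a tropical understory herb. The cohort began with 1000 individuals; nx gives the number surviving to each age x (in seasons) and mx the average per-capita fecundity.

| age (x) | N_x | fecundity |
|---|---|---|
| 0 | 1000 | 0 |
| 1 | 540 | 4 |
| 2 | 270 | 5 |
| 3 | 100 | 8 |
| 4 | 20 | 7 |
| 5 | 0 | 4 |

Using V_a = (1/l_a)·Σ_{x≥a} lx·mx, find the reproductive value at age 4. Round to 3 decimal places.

7.000

lx = nx/n0 = nx/1000: 1, 0.54, 0.27, 0.1, 0.02, 0
lx·mx for x ≥ 4: 0.14, 0 → sum = 0.14
V_4 = 0.14 / l_4 = 0.14 / 0.02 = 7 → 7.000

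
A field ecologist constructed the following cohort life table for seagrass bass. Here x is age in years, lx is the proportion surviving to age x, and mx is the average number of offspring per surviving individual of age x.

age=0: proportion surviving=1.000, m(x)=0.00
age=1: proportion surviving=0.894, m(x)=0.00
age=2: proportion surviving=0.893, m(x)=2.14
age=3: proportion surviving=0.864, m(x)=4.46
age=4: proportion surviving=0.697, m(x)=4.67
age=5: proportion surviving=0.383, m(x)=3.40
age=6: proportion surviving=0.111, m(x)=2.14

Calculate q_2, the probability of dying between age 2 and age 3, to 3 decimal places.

q_2 = (l_2 − l_3) / l_2 = (0.893 − 0.864) / 0.893
     = 0.029 / 0.893 = 0.032475… → 0.032

0.032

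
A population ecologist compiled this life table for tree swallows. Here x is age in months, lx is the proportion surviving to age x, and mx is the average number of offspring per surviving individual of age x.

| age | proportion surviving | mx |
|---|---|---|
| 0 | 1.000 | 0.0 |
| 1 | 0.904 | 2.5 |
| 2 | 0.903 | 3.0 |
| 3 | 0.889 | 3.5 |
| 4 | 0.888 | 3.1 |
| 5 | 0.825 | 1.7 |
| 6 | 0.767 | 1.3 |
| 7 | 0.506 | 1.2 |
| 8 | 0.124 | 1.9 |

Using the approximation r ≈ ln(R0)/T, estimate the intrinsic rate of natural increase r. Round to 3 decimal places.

R0 = Σ lx·mx = 0 + 2.26 + 2.709 + 3.1115 + 2.7528 + 1.4025 + 0.9971 + 0.6072 + 0.2356 = 14.0757
Σ x·lx·mx = 47.154; T = 47.154/14.0757 = 3.35003…
r ≈ ln(R0)/T = ln(14.0757)/3.35003… = 0.78938… → 0.789

0.789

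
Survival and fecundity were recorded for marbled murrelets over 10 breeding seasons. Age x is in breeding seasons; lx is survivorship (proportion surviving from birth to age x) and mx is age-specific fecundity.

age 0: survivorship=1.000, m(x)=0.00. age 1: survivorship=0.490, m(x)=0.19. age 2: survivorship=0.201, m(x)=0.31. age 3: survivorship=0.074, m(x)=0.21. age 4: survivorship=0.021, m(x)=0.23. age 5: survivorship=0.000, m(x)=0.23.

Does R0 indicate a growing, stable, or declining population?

R0 = Σ lx·mx = 0 + 0.0931 + 0.06231 + 0.01554 + 0.00483 + 0 = 0.17578
R0 < 1, so the population is declining.

declining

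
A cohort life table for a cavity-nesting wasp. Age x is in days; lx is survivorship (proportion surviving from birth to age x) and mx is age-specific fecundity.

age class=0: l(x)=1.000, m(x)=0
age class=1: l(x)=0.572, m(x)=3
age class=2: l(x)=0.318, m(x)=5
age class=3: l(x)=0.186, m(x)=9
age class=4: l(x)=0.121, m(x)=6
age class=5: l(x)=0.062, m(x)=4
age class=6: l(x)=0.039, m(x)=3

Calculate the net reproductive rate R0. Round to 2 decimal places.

lx·mx by age: 0, 1.716, 1.59, 1.674, 0.726, 0.248, 0.117
R0 = Σ lx·mx = 6.071 → 6.07

6.07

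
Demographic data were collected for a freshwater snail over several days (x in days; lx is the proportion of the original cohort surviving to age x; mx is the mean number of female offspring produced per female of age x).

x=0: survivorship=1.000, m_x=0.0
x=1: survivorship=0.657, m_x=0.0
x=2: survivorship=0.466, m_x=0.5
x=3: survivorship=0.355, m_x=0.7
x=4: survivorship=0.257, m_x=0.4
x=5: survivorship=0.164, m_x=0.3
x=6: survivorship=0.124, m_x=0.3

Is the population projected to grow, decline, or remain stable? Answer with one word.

R0 = Σ lx·mx = 0 + 0 + 0.233 + 0.2485 + 0.1028 + 0.0492 + 0.0372 = 0.6707
R0 < 1, so the population is declining.

declining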